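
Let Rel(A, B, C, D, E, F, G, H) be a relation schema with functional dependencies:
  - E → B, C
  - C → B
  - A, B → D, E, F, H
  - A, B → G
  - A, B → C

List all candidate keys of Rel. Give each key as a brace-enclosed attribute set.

{A, B}, {A, C}, {A, E}

No FD produces {A}, so it must be in every candidate key.
{A, B}⁺ = {A, B, C, D, E, F, G, H} — all of the relation — so {A, B} is a candidate key.
{A, C}⁺ = {A, B, C, D, E, F, G, H} — all of the relation — so {A, C} is a candidate key.
{A, E}⁺ = {A, B, C, D, E, F, G, H} — all of the relation — so {A, E} is a candidate key.
No proper subset of any of these is a key, and no other minimal superkey exists.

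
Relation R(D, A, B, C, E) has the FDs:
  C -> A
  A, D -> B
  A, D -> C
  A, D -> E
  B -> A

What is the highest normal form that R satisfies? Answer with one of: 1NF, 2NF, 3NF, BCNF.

3NF

Candidate keys: {A, D}, {B, D}, {C, D}. Prime attributes: {A, B, C, D}.
C -> A breaks BCNF: {C}⁺ = {A, C}, so {C} is not a superkey.
But every attribute on its right side ({A}) is prime, and the same holds for every other non-superkey FD, so 3NF still holds.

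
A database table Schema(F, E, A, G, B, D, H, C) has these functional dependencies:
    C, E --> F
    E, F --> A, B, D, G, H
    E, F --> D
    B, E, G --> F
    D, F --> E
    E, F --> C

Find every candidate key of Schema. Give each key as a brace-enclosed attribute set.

{C, E} is a candidate key since {C, E}⁺ = {A, B, C, D, E, F, G, H} covers every attribute.
{D, F} is a candidate key since {D, F}⁺ = {A, B, C, D, E, F, G, H} covers every attribute.
{E, F} is a candidate key since {E, F}⁺ = {A, B, C, D, E, F, G, H} covers every attribute.
{B, E, G} is a candidate key since {B, E, G}⁺ = {A, B, C, D, E, F, G, H} covers every attribute.
No proper subset of any of these is a key, and no other minimal superkey exists.

{B, E, G}, {C, E}, {D, F}, {E, F}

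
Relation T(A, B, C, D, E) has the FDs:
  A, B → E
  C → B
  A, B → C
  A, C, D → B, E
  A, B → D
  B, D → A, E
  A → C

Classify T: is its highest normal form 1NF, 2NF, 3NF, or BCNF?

Candidate keys: {A}, {B, D}, {C, D}. Prime attributes: {A, B, C, D}.
C → B: {C}⁺ = {B, C}, which is not all of the attributes, so the left side is not a superkey — BCNF is violated.
But every attribute on its right side ({B}) is prime, and the same holds for every other non-superkey FD, so 3NF still holds.

3NF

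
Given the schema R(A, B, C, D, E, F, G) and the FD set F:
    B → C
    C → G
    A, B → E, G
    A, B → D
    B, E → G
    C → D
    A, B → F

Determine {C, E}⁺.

{C, D, E, G}

Start with {C, E}.
C → G applies; add {G} → now {C, E, G}.
C → D applies; add {D} → now {C, D, E, G}.
No further FD applies.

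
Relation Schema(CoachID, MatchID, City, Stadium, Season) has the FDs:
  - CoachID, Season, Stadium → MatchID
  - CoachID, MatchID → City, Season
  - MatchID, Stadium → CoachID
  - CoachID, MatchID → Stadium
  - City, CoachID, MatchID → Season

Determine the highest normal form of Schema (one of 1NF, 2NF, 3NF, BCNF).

BCNF

Candidate keys: {CoachID, MatchID}, {CoachID, Season, Stadium}, {MatchID, Stadium}. Prime attributes: {CoachID, MatchID, Season, Stadium}.
Each dependency's left side is a superkey — BCNF holds.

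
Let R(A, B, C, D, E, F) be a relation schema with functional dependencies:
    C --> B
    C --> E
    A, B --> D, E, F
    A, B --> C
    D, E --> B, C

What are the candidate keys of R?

{A, B}, {A, C}, {A, D, E}

{A} never appears on the right of any FD, so every key must include it.
Closure of {A, B} is {A, B, C, D, E, F}, the whole schema; {A, B} is a candidate key.
Closure of {A, C} is {A, B, C, D, E, F}, the whole schema; {A, C} is a candidate key.
Closure of {A, D, E} is {A, B, C, D, E, F}, the whole schema; {A, D, E} is a candidate key.
Any other superkey properly contains one of these, so there are no further candidate keys.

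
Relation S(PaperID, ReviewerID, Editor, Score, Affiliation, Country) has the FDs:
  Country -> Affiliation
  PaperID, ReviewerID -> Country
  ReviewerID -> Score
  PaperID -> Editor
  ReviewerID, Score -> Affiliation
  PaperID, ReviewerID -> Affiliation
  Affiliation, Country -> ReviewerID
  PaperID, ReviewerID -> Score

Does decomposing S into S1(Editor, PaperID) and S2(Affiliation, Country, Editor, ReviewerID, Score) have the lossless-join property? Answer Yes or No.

S1 ∩ S2 = {Editor}; its closure under F is {Editor}.
Neither S1 nor S2 is contained in that closure, so the decomposition is lossy.

No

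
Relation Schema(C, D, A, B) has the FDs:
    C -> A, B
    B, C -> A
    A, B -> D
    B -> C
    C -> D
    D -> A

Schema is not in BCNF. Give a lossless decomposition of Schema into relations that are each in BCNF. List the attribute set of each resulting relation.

{A, D}; {B, C, D}

Candidate keys of the original relation: {B}, {C}.
Within {A, B, C, D}: {D}⁺ ∩ {A, B, C, D} = {A, D}, not the whole set, so D -> A violates BCNF; decompose into {A, D} and {B, C, D}.
{A, D}: every determinant is a superkey — BCNF.
{B, C, D}: every determinant is a superkey — BCNF.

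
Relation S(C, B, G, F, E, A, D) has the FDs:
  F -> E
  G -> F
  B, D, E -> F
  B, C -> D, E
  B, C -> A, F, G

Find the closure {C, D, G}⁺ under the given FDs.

{C, D, E, F, G}

Start with {C, D, G}.
G -> F applies; add {F} → now {C, D, F, G}.
F -> E applies; add {E} → now {C, D, E, F, G}.
No further FD applies.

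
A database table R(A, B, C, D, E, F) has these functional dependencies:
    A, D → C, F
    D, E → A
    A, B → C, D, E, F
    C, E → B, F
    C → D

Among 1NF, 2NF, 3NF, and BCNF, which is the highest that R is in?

Candidate keys: {A, B}, {C, E}, {D, E}. Prime attributes: {A, B, C, D, E}.
A, D → C, F breaks BCNF: {A, D}⁺ = {A, C, D, F}, so {A, D} is not a superkey.
A, D → C, F has non-prime {F} on the right and a non-superkey on the left, so 3NF fails.
No proper subset of a key has a non-prime attribute in its closure, so there is no partial dependency; 2NF holds.

2NF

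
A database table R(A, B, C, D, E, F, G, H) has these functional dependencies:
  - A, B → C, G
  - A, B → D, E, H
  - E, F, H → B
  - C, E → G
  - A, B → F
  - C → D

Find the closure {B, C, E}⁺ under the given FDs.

{B, C, D, E, G}

Start with {B, C, E}.
C, E → G applies; add {G} → now {B, C, E, G}.
C → D applies; add {D} → now {B, C, D, E, G}.
No further FD applies.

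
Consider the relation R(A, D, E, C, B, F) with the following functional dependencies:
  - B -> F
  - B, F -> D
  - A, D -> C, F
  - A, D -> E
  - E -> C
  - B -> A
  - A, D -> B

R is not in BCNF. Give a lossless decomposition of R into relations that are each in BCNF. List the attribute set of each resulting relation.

Candidate keys of the original relation: {A, D}, {B}.
{A, B, C, D, E, F}: {E} determines {C, E} here but is not a superkey — split on E -> C, giving {C, E} and {A, B, D, E, F}.
{C, E} is in BCNF.
{A, B, D, E, F} is in BCNF.

{A, B, D, E, F}; {C, E}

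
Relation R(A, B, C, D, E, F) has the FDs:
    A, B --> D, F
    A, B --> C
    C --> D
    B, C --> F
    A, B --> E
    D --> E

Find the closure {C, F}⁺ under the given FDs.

{C, D, E, F}

Start with {C, F}.
C --> D applies; add {D} → now {C, D, F}.
D --> E applies; add {E} → now {C, D, E, F}.
No further FD applies.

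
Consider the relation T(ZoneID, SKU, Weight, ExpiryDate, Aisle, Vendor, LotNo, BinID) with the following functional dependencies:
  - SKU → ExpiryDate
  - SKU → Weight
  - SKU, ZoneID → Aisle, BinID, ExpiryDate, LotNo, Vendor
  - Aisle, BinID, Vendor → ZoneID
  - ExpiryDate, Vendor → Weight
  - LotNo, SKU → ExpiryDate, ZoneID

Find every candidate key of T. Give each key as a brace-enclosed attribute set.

No FD produces {SKU}, so it must be in every candidate key.
Closure of {LotNo, SKU} is {Aisle, BinID, ExpiryDate, LotNo, SKU, Vendor, Weight, ZoneID}, the whole schema; {LotNo, SKU} is a candidate key.
Closure of {SKU, ZoneID} is {Aisle, BinID, ExpiryDate, LotNo, SKU, Vendor, Weight, ZoneID}, the whole schema; {SKU, ZoneID} is a candidate key.
Closure of {Aisle, BinID, SKU, Vendor} is {Aisle, BinID, ExpiryDate, LotNo, SKU, Vendor, Weight, ZoneID}, the whole schema; {Aisle, BinID, SKU, Vendor} is a candidate key.
No proper subset of any of these is a key, and no other minimal superkey exists.

{Aisle, BinID, SKU, Vendor}, {LotNo, SKU}, {SKU, ZoneID}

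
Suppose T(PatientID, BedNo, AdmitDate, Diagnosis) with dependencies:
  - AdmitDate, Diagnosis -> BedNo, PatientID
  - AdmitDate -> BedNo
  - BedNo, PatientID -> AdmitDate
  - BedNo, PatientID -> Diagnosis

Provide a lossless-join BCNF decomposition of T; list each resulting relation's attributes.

Candidate keys of the original relation: {AdmitDate, Diagnosis}, {AdmitDate, PatientID}, {BedNo, PatientID}.
Within {AdmitDate, BedNo, Diagnosis, PatientID}: {AdmitDate}⁺ ∩ {AdmitDate, BedNo, Diagnosis, PatientID} = {AdmitDate, BedNo}, not the whole set, so AdmitDate -> BedNo violates BCNF; decompose into {AdmitDate, BedNo} and {AdmitDate, Diagnosis, PatientID}.
{AdmitDate, BedNo}: every determinant is a superkey — BCNF.
{AdmitDate, Diagnosis, PatientID}: every determinant is a superkey — BCNF.

{AdmitDate, BedNo}; {AdmitDate, Diagnosis, PatientID}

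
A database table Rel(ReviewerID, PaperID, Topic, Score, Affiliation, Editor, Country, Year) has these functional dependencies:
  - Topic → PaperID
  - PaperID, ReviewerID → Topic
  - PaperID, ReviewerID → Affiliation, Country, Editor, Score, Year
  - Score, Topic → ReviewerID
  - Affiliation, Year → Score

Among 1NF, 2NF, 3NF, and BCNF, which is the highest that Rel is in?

Candidate keys: {Affiliation, Topic, Year}, {PaperID, ReviewerID}, {ReviewerID, Topic}, {Score, Topic}. Prime attributes: {Affiliation, PaperID, ReviewerID, Score, Topic, Year}.
Topic → PaperID: {Topic}⁺ = {PaperID, Topic}, which is not all of the attributes, so the left side is not a superkey — BCNF is violated.
But every attribute on its right side ({PaperID}) is prime, and the same holds for every other non-superkey FD, so 3NF still holds.

3NF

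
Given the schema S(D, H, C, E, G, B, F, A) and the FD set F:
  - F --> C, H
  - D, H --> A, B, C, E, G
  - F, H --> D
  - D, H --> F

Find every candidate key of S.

{D, H}, {F}

{F}⁺ = {A, B, C, D, E, F, G, H} — all of the relation — so {F} is a candidate key.
{D, H}⁺ = {A, B, C, D, E, F, G, H} — all of the relation — so {D, H} is a candidate key.
No proper subset of any of these is a key, and no other minimal superkey exists.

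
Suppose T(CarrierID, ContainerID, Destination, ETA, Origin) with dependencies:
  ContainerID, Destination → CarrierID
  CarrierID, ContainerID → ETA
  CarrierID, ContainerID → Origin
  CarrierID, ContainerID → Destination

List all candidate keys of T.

No FD produces {ContainerID}, so it must be in every candidate key.
{CarrierID, ContainerID} is a candidate key since {CarrierID, ContainerID}⁺ = {CarrierID, ContainerID, Destination, ETA, Origin} covers every attribute.
{ContainerID, Destination} is a candidate key since {ContainerID, Destination}⁺ = {CarrierID, ContainerID, Destination, ETA, Origin} covers every attribute.
These are minimal and exhaustive — every other superkey contains one of them.

{CarrierID, ContainerID}, {ContainerID, Destination}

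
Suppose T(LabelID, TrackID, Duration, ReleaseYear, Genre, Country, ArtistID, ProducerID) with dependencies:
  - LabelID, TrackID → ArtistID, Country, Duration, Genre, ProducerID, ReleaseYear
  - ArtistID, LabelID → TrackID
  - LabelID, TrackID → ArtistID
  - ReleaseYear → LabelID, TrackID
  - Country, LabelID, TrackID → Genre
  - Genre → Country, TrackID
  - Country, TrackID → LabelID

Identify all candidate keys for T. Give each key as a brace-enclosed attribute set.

{ArtistID, LabelID}, {Country, TrackID}, {Genre}, {LabelID, TrackID}, {ReleaseYear}

{Genre}⁺ = {ArtistID, Country, Duration, Genre, LabelID, ProducerID, ReleaseYear, TrackID} — all of the relation — so {Genre} is a candidate key.
{ReleaseYear}⁺ = {ArtistID, Country, Duration, Genre, LabelID, ProducerID, ReleaseYear, TrackID} — all of the relation — so {ReleaseYear} is a candidate key.
{ArtistID, LabelID}⁺ = {ArtistID, Country, Duration, Genre, LabelID, ProducerID, ReleaseYear, TrackID} — all of the relation — so {ArtistID, LabelID} is a candidate key.
{Country, TrackID}⁺ = {ArtistID, Country, Duration, Genre, LabelID, ProducerID, ReleaseYear, TrackID} — all of the relation — so {Country, TrackID} is a candidate key.
{LabelID, TrackID}⁺ = {ArtistID, Country, Duration, Genre, LabelID, ProducerID, ReleaseYear, TrackID} — all of the relation — so {LabelID, TrackID} is a candidate key.
These are minimal and exhaustive — every other superkey contains one of them.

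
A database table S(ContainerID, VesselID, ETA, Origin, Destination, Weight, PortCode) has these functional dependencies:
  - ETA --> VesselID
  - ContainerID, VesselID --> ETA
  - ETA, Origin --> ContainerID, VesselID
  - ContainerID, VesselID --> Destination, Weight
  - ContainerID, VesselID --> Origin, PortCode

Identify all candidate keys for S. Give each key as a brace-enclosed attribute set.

{ContainerID, ETA}, {ContainerID, VesselID}, {ETA, Origin}

{ContainerID, ETA}⁺ = {ContainerID, Destination, ETA, Origin, PortCode, VesselID, Weight}, which is every attribute, so {ContainerID, ETA} is a candidate key.
{ContainerID, VesselID}⁺ = {ContainerID, Destination, ETA, Origin, PortCode, VesselID, Weight}, which is every attribute, so {ContainerID, VesselID} is a candidate key.
{ETA, Origin}⁺ = {ContainerID, Destination, ETA, Origin, PortCode, VesselID, Weight}, which is every attribute, so {ETA, Origin} is a candidate key.
Any other superkey properly contains one of these, so there are no further candidate keys.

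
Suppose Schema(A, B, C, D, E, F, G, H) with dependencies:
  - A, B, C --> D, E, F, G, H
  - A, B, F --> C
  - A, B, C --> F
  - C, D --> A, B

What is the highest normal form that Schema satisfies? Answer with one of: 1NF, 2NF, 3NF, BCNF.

BCNF

Candidate keys: {A, B, C}, {A, B, F}, {C, D}. Prime attributes: {A, B, C, D, F}.
Every FD has a superkey on the left, so the relation is in BCNF.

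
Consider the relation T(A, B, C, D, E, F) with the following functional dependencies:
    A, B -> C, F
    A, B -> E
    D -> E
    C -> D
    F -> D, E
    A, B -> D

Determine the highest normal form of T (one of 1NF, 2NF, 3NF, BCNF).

2NF

Candidate key: {A, B}. Prime attributes: {A, B}.
For D -> E we have {D}⁺ = {D, E}; {D} is not a superkey, so BCNF fails.
Because {E} is non-prime and the left side of D -> E is not a superkey, the relation is not in 3NF.
Checking every proper subset of each key, none determines a non-prime attribute — 2NF is satisfied.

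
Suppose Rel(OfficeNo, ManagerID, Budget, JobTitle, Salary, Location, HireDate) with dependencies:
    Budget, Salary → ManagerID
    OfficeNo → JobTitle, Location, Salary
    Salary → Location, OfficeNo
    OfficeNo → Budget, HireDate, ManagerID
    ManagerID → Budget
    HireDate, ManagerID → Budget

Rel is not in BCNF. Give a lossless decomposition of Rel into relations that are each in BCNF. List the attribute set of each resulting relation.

Candidate keys of the original relation: {OfficeNo}, {Salary}.
{Budget, HireDate, JobTitle, Location, ManagerID, OfficeNo, Salary}: {ManagerID} determines {Budget, ManagerID} here but is not a superkey — split on ManagerID → Budget, giving {Budget, ManagerID} and {HireDate, JobTitle, Location, ManagerID, OfficeNo, Salary}.
{Budget, ManagerID} has no BCNF violation.
{HireDate, JobTitle, Location, ManagerID, OfficeNo, Salary} has no BCNF violation.

{Budget, ManagerID}; {HireDate, JobTitle, Location, ManagerID, OfficeNo, Salary}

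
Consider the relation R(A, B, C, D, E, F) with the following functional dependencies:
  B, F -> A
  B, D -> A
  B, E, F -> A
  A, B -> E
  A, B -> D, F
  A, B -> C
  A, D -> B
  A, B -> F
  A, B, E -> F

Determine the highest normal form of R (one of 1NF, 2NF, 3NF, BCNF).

Candidate keys: {A, B}, {A, D}, {B, D}, {B, F}. Prime attributes: {A, B, D, F}.
The left-hand side of every FD is a superkey, so BCNF is satisfied.

BCNF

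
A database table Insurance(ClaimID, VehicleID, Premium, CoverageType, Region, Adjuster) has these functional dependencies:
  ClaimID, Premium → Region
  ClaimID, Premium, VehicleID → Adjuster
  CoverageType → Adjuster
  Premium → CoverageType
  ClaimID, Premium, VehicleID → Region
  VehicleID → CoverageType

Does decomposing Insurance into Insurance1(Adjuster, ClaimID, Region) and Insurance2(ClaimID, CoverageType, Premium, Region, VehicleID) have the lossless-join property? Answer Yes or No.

The shared attributes are {ClaimID, Region} and {ClaimID, Region}⁺ = {ClaimID, Region}.
Insurance1 ⊄ {ClaimID, Region} and Insurance2 ⊄ {ClaimID, Region}, so the split is lossy.

No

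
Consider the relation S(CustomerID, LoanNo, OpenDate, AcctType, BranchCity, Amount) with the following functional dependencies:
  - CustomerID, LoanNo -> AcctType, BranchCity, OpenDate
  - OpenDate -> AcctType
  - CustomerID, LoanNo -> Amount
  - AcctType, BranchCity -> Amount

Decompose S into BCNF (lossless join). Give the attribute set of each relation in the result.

{AcctType, OpenDate}; {Amount, BranchCity, OpenDate}; {BranchCity, CustomerID, LoanNo, OpenDate}

Candidate key of the original relation: {CustomerID, LoanNo}.
{AcctType, Amount, BranchCity, CustomerID, LoanNo, OpenDate}: {OpenDate} determines {AcctType, OpenDate} here but is not a superkey — split on OpenDate -> AcctType, giving {AcctType, OpenDate} and {Amount, BranchCity, CustomerID, LoanNo, OpenDate}.
{AcctType, OpenDate} has no BCNF violation.
{Amount, BranchCity, CustomerID, LoanNo, OpenDate}: {BranchCity, OpenDate} determines {Amount, BranchCity, OpenDate} here but is not a superkey — split on BranchCity, OpenDate -> Amount, giving {Amount, BranchCity, OpenDate} and {BranchCity, CustomerID, LoanNo, OpenDate}.
{Amount, BranchCity, OpenDate} has no BCNF violation.
{BranchCity, CustomerID, LoanNo, OpenDate} has no BCNF violation.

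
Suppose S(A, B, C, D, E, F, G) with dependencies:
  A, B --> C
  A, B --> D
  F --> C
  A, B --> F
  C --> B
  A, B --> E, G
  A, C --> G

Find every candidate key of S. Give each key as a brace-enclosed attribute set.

{A, B}, {A, C}, {A, F}

Attributes never on any right-hand side: {A} — every candidate key must contain it.
{A, B}⁺ = {A, B, C, D, E, F, G}, which is every attribute, so {A, B} is a candidate key.
{A, C}⁺ = {A, B, C, D, E, F, G}, which is every attribute, so {A, C} is a candidate key.
{A, F}⁺ = {A, B, C, D, E, F, G}, which is every attribute, so {A, F} is a candidate key.
Any other superkey properly contains one of these, so there are no further candidate keys.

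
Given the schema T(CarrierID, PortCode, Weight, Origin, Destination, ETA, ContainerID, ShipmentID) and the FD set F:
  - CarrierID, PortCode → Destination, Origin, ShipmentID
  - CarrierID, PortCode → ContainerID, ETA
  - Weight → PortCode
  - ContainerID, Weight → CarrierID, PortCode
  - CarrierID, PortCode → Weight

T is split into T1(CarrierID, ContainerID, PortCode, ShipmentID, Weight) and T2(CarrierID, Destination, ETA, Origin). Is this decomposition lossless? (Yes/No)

No

The shared attributes are {CarrierID} and {CarrierID}⁺ = {CarrierID}.
The closure covers neither T1 nor T2 entirely; the join is not lossless.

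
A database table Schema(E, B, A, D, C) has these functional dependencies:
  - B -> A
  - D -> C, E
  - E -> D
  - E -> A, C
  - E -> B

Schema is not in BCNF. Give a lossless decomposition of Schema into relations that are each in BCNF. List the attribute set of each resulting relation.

Candidate keys of the original relation: {D}, {E}.
Within {A, B, C, D, E}: {B}⁺ ∩ {A, B, C, D, E} = {A, B}, not the whole set, so B -> A violates BCNF; decompose into {A, B} and {B, C, D, E}.
{A, B}: every determinant is a superkey — BCNF.
{B, C, D, E}: every determinant is a superkey — BCNF.

{A, B}; {B, C, D, E}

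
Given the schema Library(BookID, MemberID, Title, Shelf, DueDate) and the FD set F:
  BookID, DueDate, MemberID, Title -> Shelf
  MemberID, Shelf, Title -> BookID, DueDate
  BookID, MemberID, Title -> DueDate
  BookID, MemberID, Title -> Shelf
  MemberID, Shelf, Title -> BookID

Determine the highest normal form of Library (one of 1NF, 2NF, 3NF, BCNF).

Candidate keys: {BookID, MemberID, Title}, {MemberID, Shelf, Title}. Prime attributes: {BookID, MemberID, Shelf, Title}.
Every FD has a superkey on the left, so the relation is in BCNF.

BCNF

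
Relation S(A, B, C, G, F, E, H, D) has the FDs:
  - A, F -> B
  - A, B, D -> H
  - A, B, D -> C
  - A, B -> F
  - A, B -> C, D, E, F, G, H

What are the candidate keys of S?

No FD produces {A}, so it must be in every candidate key.
{A, B}⁺ = {A, B, C, D, E, F, G, H} — all of the relation — so {A, B} is a candidate key.
{A, F}⁺ = {A, B, C, D, E, F, G, H} — all of the relation — so {A, F} is a candidate key.
Any other superkey properly contains one of these, so there are no further candidate keys.

{A, B}, {A, F}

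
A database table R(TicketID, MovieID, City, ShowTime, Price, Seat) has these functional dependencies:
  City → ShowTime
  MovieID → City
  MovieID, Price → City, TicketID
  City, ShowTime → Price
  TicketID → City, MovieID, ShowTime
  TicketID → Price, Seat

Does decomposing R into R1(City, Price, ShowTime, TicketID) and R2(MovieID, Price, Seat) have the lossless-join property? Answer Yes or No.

R1 ∩ R2 = {Price}; its closure under F is {Price}.
The closure covers neither R1 nor R2 entirely; the join is not lossless.

No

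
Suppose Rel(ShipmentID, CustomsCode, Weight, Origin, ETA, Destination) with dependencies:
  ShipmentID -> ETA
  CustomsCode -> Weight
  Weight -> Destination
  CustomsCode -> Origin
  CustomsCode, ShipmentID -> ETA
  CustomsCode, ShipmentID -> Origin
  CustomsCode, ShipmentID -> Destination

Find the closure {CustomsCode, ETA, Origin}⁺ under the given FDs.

{CustomsCode, Destination, ETA, Origin, Weight}

Start with {CustomsCode, ETA, Origin}.
CustomsCode -> Weight applies; add {Weight} → now {CustomsCode, ETA, Origin, Weight}.
Weight -> Destination applies; add {Destination} → now {CustomsCode, Destination, ETA, Origin, Weight}.
No further FD applies.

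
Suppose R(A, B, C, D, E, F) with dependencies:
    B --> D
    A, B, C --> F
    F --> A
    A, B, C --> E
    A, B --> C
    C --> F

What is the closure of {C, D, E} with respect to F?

{A, C, D, E, F}

Start with {C, D, E}.
C --> F applies; add {F} → now {C, D, E, F}.
F --> A applies; add {A} → now {A, C, D, E, F}.
No further FD applies.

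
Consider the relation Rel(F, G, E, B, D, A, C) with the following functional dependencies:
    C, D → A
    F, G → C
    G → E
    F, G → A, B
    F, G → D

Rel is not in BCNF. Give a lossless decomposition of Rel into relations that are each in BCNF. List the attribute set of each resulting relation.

Candidate key of the original relation: {F, G}.
In {A, B, C, D, E, F, G}, {C, D} is not a superkey ({C, D}⁺ restricted to this set is {A, C, D}), so split on C, D → A into {A, C, D} and {B, C, D, E, F, G}.
{A, C, D} is in BCNF.
In {B, C, D, E, F, G}, {G} is not a superkey ({G}⁺ restricted to this set is {E, G}), so split on G → E into {E, G} and {B, C, D, F, G}.
{E, G} is in BCNF.
{B, C, D, F, G} is in BCNF.

{A, C, D}; {B, C, D, F, G}; {E, G}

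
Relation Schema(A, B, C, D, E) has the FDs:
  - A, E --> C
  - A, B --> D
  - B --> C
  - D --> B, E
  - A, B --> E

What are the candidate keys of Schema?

{A} never appears on the right of any FD, so every key must include it.
{A, B}⁺ = {A, B, C, D, E}, which is every attribute, so {A, B} is a candidate key.
{A, D}⁺ = {A, B, C, D, E}, which is every attribute, so {A, D} is a candidate key.
These are minimal and exhaustive — every other superkey contains one of them.

{A, B}, {A, D}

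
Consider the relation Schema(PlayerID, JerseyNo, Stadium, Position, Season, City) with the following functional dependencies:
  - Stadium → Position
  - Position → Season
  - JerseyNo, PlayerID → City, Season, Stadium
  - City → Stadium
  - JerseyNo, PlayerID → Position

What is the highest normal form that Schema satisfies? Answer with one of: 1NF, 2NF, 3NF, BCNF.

2NF

Candidate key: {JerseyNo, PlayerID}. Prime attributes: {JerseyNo, PlayerID}.
For Stadium → Position we have {Stadium}⁺ = {Position, Season, Stadium}; {Stadium} is not a superkey, so BCNF fails.
Because {Position} is non-prime and the left side of Stadium → Position is not a superkey, the relation is not in 3NF.
No non-prime attribute depends on a proper subset of any candidate key, so 2NF holds.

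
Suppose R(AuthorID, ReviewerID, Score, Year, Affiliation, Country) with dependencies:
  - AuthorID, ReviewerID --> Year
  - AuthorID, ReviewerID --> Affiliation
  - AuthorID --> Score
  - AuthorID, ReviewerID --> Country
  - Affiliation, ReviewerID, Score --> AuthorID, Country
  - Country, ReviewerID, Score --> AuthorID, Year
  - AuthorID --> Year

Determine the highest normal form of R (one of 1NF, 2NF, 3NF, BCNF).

1NF

Candidate keys: {Affiliation, ReviewerID, Score}, {AuthorID, ReviewerID}, {Country, ReviewerID, Score}. Prime attributes: {Affiliation, AuthorID, Country, ReviewerID, Score}.
AuthorID --> Score: {AuthorID}⁺ = {AuthorID, Score, Year}, which is not all of the attributes, so the left side is not a superkey — BCNF is violated.
Because {Year} is non-prime and the left side of AuthorID --> Year is not a superkey, the relation is not in 3NF.
{AuthorID} is a proper subset of the key {AuthorID, ReviewerID}, and {AuthorID}⁺ contains the non-prime attribute {Year} — a partial dependency, so 2NF is violated.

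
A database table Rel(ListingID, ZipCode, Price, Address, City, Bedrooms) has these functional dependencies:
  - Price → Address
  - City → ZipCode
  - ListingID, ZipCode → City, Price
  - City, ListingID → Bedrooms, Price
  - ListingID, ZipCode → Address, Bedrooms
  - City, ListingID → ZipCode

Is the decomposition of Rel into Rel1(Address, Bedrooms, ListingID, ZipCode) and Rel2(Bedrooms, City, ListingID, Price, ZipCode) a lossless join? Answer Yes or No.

Yes

The shared attributes are {Bedrooms, ListingID, ZipCode} and {Bedrooms, ListingID, ZipCode}⁺ = {Address, Bedrooms, City, ListingID, Price, ZipCode}.
This includes all of Rel1, so the common attributes are a superkey of Rel1 — the join is lossless.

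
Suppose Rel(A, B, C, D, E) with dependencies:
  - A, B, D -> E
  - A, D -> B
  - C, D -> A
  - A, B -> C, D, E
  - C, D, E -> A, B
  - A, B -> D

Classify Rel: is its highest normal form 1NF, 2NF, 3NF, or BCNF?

BCNF

Candidate keys: {A, B}, {A, D}, {C, D}. Prime attributes: {A, B, C, D}.
Each dependency's left side is a superkey — BCNF holds.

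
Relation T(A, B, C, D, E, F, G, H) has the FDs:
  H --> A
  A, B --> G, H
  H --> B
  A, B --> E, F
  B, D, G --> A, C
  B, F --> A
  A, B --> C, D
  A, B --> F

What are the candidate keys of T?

{A, B}, {B, D, G}, {B, F}, {H}

{H}⁺ = {A, B, C, D, E, F, G, H} — all of the relation — so {H} is a candidate key.
{A, B}⁺ = {A, B, C, D, E, F, G, H} — all of the relation — so {A, B} is a candidate key.
{B, F}⁺ = {A, B, C, D, E, F, G, H} — all of the relation — so {B, F} is a candidate key.
{B, D, G}⁺ = {A, B, C, D, E, F, G, H} — all of the relation — so {B, D, G} is a candidate key.
No proper subset of any of these is a key, and no other minimal superkey exists.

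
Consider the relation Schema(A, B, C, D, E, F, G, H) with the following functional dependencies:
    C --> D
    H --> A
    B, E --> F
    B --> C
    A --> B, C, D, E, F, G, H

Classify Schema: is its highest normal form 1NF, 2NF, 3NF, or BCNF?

Candidate keys: {A}, {H}. Prime attributes: {A, H}.
For C --> D we have {C}⁺ = {C, D}; {C} is not a superkey, so BCNF fails.
C --> D has non-prime {D} on the right and a non-superkey on the left, so 3NF fails.
All keys have size 1, which rules out partial dependencies — 2NF is satisfied.

2NF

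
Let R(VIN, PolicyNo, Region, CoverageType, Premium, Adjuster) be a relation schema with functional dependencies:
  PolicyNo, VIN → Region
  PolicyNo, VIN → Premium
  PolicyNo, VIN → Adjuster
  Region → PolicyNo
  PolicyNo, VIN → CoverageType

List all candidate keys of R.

{PolicyNo, VIN}, {Region, VIN}

Attributes never on any right-hand side: {VIN} — every candidate key must contain it.
{PolicyNo, VIN}⁺ = {Adjuster, CoverageType, PolicyNo, Premium, Region, VIN}, which is every attribute, so {PolicyNo, VIN} is a candidate key.
{Region, VIN}⁺ = {Adjuster, CoverageType, PolicyNo, Premium, Region, VIN}, which is every attribute, so {Region, VIN} is a candidate key.
No proper subset of any of these is a key, and no other minimal superkey exists.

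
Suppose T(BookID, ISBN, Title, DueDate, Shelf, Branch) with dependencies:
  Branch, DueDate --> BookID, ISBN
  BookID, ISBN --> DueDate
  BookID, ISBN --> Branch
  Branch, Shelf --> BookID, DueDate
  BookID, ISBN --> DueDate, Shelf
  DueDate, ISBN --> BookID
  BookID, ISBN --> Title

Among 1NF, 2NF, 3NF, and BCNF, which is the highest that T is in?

Candidate keys: {BookID, ISBN}, {Branch, DueDate}, {Branch, Shelf}, {DueDate, ISBN}. Prime attributes: {BookID, Branch, DueDate, ISBN, Shelf}.
Each dependency's left side is a superkey — BCNF holds.

BCNF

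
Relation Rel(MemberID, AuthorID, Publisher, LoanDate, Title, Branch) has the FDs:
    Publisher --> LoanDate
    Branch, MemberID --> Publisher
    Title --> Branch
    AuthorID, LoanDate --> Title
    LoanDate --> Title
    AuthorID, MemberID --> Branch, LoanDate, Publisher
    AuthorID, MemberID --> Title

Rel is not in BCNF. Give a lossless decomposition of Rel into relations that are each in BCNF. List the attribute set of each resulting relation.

{AuthorID, MemberID, Publisher}; {Branch, Title}; {LoanDate, Publisher}; {LoanDate, Title}

Candidate key of the original relation: {AuthorID, MemberID}.
In {AuthorID, Branch, LoanDate, MemberID, Publisher, Title}, {Publisher} is not a superkey ({Publisher}⁺ restricted to this set is {Branch, LoanDate, Publisher, Title}), so split on Publisher --> Branch, LoanDate, Title into {Branch, LoanDate, Publisher, Title} and {AuthorID, MemberID, Publisher}.
In {Branch, LoanDate, Publisher, Title}, {Title} is not a superkey ({Title}⁺ restricted to this set is {Branch, Title}), so split on Title --> Branch into {Branch, Title} and {LoanDate, Publisher, Title}.
{Branch, Title} has no BCNF violation.
In {LoanDate, Publisher, Title}, {LoanDate} is not a superkey ({LoanDate}⁺ restricted to this set is {LoanDate, Title}), so split on LoanDate --> Title into {LoanDate, Title} and {LoanDate, Publisher}.
{LoanDate, Title} has no BCNF violation.
{LoanDate, Publisher} has no BCNF violation.
{AuthorID, MemberID, Publisher} has no BCNF violation.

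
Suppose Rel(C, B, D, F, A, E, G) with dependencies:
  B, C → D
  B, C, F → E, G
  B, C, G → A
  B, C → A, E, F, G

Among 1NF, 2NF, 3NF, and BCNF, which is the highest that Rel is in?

BCNF

Candidate key: {B, C}. Prime attributes: {B, C}.
Every FD has a superkey on the left, so the relation is in BCNF.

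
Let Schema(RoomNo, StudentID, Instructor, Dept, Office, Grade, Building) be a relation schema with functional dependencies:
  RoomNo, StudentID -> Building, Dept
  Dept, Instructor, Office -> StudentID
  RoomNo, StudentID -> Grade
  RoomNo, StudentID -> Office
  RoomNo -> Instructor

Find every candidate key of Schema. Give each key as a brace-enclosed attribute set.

No FD produces {RoomNo}, so it must be in every candidate key.
{RoomNo, StudentID}⁺ = {Building, Dept, Grade, Instructor, Office, RoomNo, StudentID} — all of the relation — so {RoomNo, StudentID} is a candidate key.
{Dept, Office, RoomNo}⁺ = {Building, Dept, Grade, Instructor, Office, RoomNo, StudentID} — all of the relation — so {Dept, Office, RoomNo} is a candidate key.
Any other superkey properly contains one of these, so there are no further candidate keys.

{Dept, Office, RoomNo}, {RoomNo, StudentID}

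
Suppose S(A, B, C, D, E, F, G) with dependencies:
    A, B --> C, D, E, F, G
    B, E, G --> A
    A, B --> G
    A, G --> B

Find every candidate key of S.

{A, B}, {A, G}, {B, E, G}

{A, B}⁺ = {A, B, C, D, E, F, G} — all of the relation — so {A, B} is a candidate key.
{A, G}⁺ = {A, B, C, D, E, F, G} — all of the relation — so {A, G} is a candidate key.
{B, E, G}⁺ = {A, B, C, D, E, F, G} — all of the relation — so {B, E, G} is a candidate key.
No proper subset of any of these is a key, and no other minimal superkey exists.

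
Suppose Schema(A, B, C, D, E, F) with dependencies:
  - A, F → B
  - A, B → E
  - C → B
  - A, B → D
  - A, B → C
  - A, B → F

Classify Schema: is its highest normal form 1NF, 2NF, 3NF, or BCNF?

3NF

Candidate keys: {A, B}, {A, C}, {A, F}. Prime attributes: {A, B, C, F}.
For C → B we have {C}⁺ = {B, C}; {C} is not a superkey, so BCNF fails.
Its right-hand attributes {B} are all prime, as are those of every other non-superkey FD — the relation is in 3NF.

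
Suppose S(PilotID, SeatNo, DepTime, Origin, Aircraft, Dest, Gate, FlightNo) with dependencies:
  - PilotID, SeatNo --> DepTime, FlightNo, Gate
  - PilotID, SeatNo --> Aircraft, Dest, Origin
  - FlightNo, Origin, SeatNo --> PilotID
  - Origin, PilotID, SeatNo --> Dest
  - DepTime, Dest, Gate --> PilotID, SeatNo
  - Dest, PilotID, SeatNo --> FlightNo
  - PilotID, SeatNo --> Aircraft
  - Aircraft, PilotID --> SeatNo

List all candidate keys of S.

{Aircraft, PilotID}, {DepTime, Dest, Gate}, {FlightNo, Origin, SeatNo}, {PilotID, SeatNo}

Closure of {Aircraft, PilotID} is {Aircraft, DepTime, Dest, FlightNo, Gate, Origin, PilotID, SeatNo}, the whole schema; {Aircraft, PilotID} is a candidate key.
Closure of {PilotID, SeatNo} is {Aircraft, DepTime, Dest, FlightNo, Gate, Origin, PilotID, SeatNo}, the whole schema; {PilotID, SeatNo} is a candidate key.
Closure of {DepTime, Dest, Gate} is {Aircraft, DepTime, Dest, FlightNo, Gate, Origin, PilotID, SeatNo}, the whole schema; {DepTime, Dest, Gate} is a candidate key.
Closure of {FlightNo, Origin, SeatNo} is {Aircraft, DepTime, Dest, FlightNo, Gate, Origin, PilotID, SeatNo}, the whole schema; {FlightNo, Origin, SeatNo} is a candidate key.
Any other superkey properly contains one of these, so there are no further candidate keys.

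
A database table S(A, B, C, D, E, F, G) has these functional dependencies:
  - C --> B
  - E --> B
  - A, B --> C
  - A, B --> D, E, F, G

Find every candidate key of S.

Attributes never on any right-hand side: {A} — every candidate key must contain it.
{A, B}⁺ = {A, B, C, D, E, F, G} — all of the relation — so {A, B} is a candidate key.
{A, C}⁺ = {A, B, C, D, E, F, G} — all of the relation — so {A, C} is a candidate key.
{A, E}⁺ = {A, B, C, D, E, F, G} — all of the relation — so {A, E} is a candidate key.
Any other superkey properly contains one of these, so there are no further candidate keys.

{A, B}, {A, C}, {A, E}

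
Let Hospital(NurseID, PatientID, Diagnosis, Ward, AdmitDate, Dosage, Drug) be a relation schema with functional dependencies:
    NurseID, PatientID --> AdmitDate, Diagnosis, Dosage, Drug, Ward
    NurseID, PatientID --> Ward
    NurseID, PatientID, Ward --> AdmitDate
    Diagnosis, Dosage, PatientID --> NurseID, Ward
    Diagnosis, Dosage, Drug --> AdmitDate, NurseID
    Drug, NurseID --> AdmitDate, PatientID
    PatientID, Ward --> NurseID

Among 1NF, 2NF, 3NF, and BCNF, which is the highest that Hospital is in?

Candidate keys: {Diagnosis, Dosage, Drug}, {Diagnosis, Dosage, PatientID}, {Drug, NurseID}, {NurseID, PatientID}, {PatientID, Ward}. Prime attributes: {Diagnosis, Dosage, Drug, NurseID, PatientID, Ward}.
The left-hand side of every FD is a superkey, so BCNF is satisfied.

BCNF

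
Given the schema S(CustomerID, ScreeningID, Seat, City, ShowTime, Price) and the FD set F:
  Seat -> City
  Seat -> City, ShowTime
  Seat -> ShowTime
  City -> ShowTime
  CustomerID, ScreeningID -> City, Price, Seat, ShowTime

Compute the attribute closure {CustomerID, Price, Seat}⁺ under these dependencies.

{City, CustomerID, Price, Seat, ShowTime}

Start with {CustomerID, Price, Seat}.
Seat -> City applies; add {City} → now {City, CustomerID, Price, Seat}.
Seat -> City, ShowTime applies; add {ShowTime} → now {City, CustomerID, Price, Seat, ShowTime}.
No further FD applies.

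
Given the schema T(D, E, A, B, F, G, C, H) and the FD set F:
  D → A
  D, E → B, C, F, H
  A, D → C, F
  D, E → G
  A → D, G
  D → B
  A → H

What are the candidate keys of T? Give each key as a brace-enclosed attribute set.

{A, E}, {D, E}

Attributes never on any right-hand side: {E} — every candidate key must contain it.
{A, E}⁺ = {A, B, C, D, E, F, G, H}, which is every attribute, so {A, E} is a candidate key.
{D, E}⁺ = {A, B, C, D, E, F, G, H}, which is every attribute, so {D, E} is a candidate key.
These are minimal and exhaustive — every other superkey contains one of them.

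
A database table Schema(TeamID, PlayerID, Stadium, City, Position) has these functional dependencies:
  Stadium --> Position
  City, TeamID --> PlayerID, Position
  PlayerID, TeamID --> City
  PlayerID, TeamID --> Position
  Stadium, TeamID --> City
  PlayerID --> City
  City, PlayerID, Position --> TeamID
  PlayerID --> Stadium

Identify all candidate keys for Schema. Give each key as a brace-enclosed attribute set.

{PlayerID}⁺ = {City, PlayerID, Position, Stadium, TeamID} — all of the relation — so {PlayerID} is a candidate key.
{City, TeamID}⁺ = {City, PlayerID, Position, Stadium, TeamID} — all of the relation — so {City, TeamID} is a candidate key.
{Stadium, TeamID}⁺ = {City, PlayerID, Position, Stadium, TeamID} — all of the relation — so {Stadium, TeamID} is a candidate key.
No proper subset of any of these is a key, and no other minimal superkey exists.

{City, TeamID}, {PlayerID}, {Stadium, TeamID}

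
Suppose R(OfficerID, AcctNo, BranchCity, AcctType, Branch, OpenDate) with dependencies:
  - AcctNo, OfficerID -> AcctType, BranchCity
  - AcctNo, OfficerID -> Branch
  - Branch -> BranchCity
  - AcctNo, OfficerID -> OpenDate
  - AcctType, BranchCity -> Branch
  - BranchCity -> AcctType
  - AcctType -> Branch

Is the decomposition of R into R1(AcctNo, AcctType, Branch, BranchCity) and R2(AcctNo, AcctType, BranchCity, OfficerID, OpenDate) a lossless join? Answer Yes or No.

R1 ∩ R2 = {AcctNo, AcctType, BranchCity}; its closure under F is {AcctNo, AcctType, Branch, BranchCity}.
R1 is contained in that closure, so R1 ∩ R2 -> R1 holds and the join is lossless.

Yes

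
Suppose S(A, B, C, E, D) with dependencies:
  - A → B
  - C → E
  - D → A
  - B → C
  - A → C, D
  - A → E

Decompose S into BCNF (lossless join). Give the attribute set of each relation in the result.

Candidate keys of the original relation: {A}, {D}.
In {A, B, C, D, E}, {C} is not a superkey ({C}⁺ restricted to this set is {C, E}), so split on C → E into {C, E} and {A, B, C, D}.
{C, E} has no BCNF violation.
In {A, B, C, D}, {B} is not a superkey ({B}⁺ restricted to this set is {B, C}), so split on B → C into {B, C} and {A, B, D}.
{B, C} has no BCNF violation.
{A, B, D} has no BCNF violation.

{A, B, D}; {B, C}; {C, E}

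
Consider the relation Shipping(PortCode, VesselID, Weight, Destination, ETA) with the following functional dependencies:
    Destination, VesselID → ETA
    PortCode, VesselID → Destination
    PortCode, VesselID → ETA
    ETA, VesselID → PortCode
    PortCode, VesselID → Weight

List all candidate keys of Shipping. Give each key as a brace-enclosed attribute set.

No FD produces {VesselID}, so it must be in every candidate key.
{Destination, VesselID}⁺ = {Destination, ETA, PortCode, VesselID, Weight}, which is every attribute, so {Destination, VesselID} is a candidate key.
{ETA, VesselID}⁺ = {Destination, ETA, PortCode, VesselID, Weight}, which is every attribute, so {ETA, VesselID} is a candidate key.
{PortCode, VesselID}⁺ = {Destination, ETA, PortCode, VesselID, Weight}, which is every attribute, so {PortCode, VesselID} is a candidate key.
These are minimal and exhaustive — every other superkey contains one of them.

{Destination, VesselID}, {ETA, VesselID}, {PortCode, VesselID}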